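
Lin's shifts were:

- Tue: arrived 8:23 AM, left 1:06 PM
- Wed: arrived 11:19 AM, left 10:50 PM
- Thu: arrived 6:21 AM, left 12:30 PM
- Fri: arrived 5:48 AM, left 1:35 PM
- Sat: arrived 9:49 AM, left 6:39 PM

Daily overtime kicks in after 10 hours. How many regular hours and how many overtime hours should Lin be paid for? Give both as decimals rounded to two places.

Regular 37.48 hours, overtime 1.52 hours

Tue: 8:23 AM–1:06 PM = 4 h 43 min
Wed: 11:19 AM–10:50 PM = 11 h 31 min
Thu: 6:21 AM–12:30 PM = 6 h 9 min
Fri: 5:48 AM–1:35 PM = 7 h 47 min
Sat: 9:49 AM–6:39 PM = 8 h 50 min
Tue reg 4 h 43 min / OT 0 h 0 min; Wed reg 10 h 0 min / OT 1 h 31 min; Thu reg 6 h 9 min / OT 0 h 0 min; Fri reg 7 h 47 min / OT 0 h 0 min; Sat reg 8 h 50 min / OT 0 h 0 min.
Totals: regular 37 h 29 min, overtime 1 h 31 min.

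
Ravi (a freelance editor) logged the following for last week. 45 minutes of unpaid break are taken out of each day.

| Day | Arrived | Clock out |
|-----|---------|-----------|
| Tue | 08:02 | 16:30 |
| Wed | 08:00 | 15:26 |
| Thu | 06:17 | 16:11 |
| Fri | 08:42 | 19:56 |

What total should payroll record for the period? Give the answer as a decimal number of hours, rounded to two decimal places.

Tue: 08:02–16:30 = 8 h 28 min; less 45 min break → 7 h 43 min
Wed: 08:00–15:26 = 7 h 26 min; less 45 min break → 6 h 41 min
Thu: 06:17–16:11 = 9 h 54 min; less 45 min break → 9 h 9 min
Fri: 08:42–19:56 = 11 h 14 min; less 45 min break → 10 h 29 min
Total: 7 h 43 min + 6 h 41 min + 9 h 9 min + 10 h 29 min = 34 h 2 min.

34.03 hours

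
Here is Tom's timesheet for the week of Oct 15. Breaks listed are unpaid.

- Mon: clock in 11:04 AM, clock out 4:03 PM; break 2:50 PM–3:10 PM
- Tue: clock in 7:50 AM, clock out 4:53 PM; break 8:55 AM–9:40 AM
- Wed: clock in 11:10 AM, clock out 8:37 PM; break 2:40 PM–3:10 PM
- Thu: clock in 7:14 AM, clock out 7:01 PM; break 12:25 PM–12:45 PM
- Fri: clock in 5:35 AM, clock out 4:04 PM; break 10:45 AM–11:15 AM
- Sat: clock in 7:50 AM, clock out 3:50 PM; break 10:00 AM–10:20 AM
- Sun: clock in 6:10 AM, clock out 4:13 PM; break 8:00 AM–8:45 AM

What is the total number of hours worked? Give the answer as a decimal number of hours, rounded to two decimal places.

60.30 hours

Mon: 11:04 AM–4:03 PM = 4 h 59 min; less 20 min break → 4 h 39 min
Tue: 7:50 AM–4:53 PM = 9 h 3 min; less 45 min break → 8 h 18 min
Wed: 11:10 AM–8:37 PM = 9 h 27 min; less 30 min break → 8 h 57 min
Thu: 7:14 AM–7:01 PM = 11 h 47 min; less 20 min break → 11 h 27 min
Fri: 5:35 AM–4:04 PM = 10 h 29 min; less 30 min break → 9 h 59 min
Sat: 7:50 AM–3:50 PM = 8 h 0 min; less 20 min break → 7 h 40 min
Sun: 6:10 AM–4:13 PM = 10 h 3 min; less 45 min break → 9 h 18 min
Total: 4 h 39 min + 8 h 18 min + 8 h 57 min + 11 h 27 min + 9 h 59 min + 7 h 40 min + 9 h 18 min = 60 h 18 min.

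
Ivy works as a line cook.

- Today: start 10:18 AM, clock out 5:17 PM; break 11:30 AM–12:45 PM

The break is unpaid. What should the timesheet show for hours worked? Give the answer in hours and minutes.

Today: 10:18 AM–5:17 PM = 6 h 59 min; less 75 min break → 5 h 44 min

5 h 44 min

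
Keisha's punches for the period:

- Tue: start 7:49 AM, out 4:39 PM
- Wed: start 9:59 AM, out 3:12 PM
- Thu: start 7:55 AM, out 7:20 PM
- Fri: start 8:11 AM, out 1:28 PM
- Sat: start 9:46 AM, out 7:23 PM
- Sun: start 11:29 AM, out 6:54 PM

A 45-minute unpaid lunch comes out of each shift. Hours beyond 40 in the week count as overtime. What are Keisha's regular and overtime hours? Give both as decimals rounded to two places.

Tue: 7:49 AM–4:39 PM = 8 h 50 min; less 45 min break → 8 h 5 min
Wed: 9:59 AM–3:12 PM = 5 h 13 min; less 45 min break → 4 h 28 min
Thu: 7:55 AM–7:20 PM = 11 h 25 min; less 45 min break → 10 h 40 min
Fri: 8:11 AM–1:28 PM = 5 h 17 min; less 45 min break → 4 h 32 min
Sat: 9:46 AM–7:23 PM = 9 h 37 min; less 45 min break → 8 h 52 min
Sun: 11:29 AM–6:54 PM = 7 h 25 min; less 45 min break → 6 h 40 min
Total worked: 43 h 17 min = 43.28 h.
Threshold 40 h → overtime 3 h 17 min, regular 40 h 0 min.

Regular 40.00 hours, overtime 3.28 hours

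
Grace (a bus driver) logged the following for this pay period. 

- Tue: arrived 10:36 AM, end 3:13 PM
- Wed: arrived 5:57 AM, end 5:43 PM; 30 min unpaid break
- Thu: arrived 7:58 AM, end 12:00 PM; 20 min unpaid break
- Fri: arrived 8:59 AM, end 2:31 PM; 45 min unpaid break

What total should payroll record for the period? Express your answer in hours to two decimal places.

Tue: 10:36 AM–3:13 PM = 4 h 37 min
Wed: 5:57 AM–5:43 PM = 11 h 46 min; less 30 min break → 11 h 16 min
Thu: 7:58 AM–12:00 PM = 4 h 2 min; less 20 min break → 3 h 42 min
Fri: 8:59 AM–2:31 PM = 5 h 32 min; less 45 min break → 4 h 47 min
Total: 4 h 37 min + 11 h 16 min + 3 h 42 min + 4 h 47 min = 24 h 22 min.

24.37 hours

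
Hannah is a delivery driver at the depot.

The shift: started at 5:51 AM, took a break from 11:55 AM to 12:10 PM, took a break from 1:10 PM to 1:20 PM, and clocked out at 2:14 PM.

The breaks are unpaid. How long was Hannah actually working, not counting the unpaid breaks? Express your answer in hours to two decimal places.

The shift: 5:51 AM–2:14 PM = 8 h 23 min; less 25 min break → 7 h 58 min

7.97 hours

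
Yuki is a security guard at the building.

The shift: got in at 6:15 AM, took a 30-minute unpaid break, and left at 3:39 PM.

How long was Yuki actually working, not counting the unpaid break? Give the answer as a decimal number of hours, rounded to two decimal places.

8.90 hours

The shift: 6:15 AM–3:39 PM = 9 h 24 min; less 30 min break → 8 h 54 min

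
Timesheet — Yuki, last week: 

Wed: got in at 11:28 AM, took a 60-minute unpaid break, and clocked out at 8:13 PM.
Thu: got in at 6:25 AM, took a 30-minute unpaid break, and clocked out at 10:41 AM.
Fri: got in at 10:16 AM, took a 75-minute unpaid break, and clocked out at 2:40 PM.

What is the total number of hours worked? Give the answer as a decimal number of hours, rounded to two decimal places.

14.67 hours

Wed: 11:28 AM–8:13 PM = 8 h 45 min; less 60 min break → 7 h 45 min
Thu: 6:25 AM–10:41 AM = 4 h 16 min; less 30 min break → 3 h 46 min
Fri: 10:16 AM–2:40 PM = 4 h 24 min; less 75 min break → 3 h 9 min
Total: 7 h 45 min + 3 h 46 min + 3 h 9 min = 14 h 40 min.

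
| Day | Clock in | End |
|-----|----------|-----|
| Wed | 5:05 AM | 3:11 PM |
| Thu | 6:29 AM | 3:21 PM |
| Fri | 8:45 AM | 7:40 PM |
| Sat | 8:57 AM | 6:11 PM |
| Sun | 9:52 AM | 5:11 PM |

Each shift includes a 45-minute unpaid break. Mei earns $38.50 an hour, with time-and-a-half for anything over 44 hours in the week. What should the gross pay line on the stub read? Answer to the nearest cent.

Wed: 5:05 AM–3:11 PM = 10 h 6 min; less 45 min break → 9 h 21 min
Thu: 6:29 AM–3:21 PM = 8 h 52 min; less 45 min break → 8 h 7 min
Fri: 8:45 AM–7:40 PM = 10 h 55 min; less 45 min break → 10 h 10 min
Sat: 8:57 AM–6:11 PM = 9 h 14 min; less 45 min break → 8 h 29 min
Sun: 9:52 AM–5:11 PM = 7 h 19 min; less 45 min break → 6 h 34 min
Total worked: 42 h 41 min = 2561 min.
Regular 42 h 41 min = 2561 min at $38.50/h; overtime 0 h 0 min = 0 min at $57.75/h.
Pay = (2561 × $38.50 + 0 × $57.75) ÷ 60 = $1643.31.

$1643.31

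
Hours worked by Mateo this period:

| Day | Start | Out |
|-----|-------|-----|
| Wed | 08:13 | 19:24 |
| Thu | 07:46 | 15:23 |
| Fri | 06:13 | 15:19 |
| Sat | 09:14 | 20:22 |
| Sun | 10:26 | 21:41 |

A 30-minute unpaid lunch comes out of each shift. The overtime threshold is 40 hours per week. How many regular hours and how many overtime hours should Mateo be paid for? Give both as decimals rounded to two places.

Regular 40.00 hours, overtime 7.78 hours

Wed: 08:13–19:24 = 11 h 11 min; less 30 min break → 10 h 41 min
Thu: 07:46–15:23 = 7 h 37 min; less 30 min break → 7 h 7 min
Fri: 06:13–15:19 = 9 h 6 min; less 30 min break → 8 h 36 min
Sat: 09:14–20:22 = 11 h 8 min; less 30 min break → 10 h 38 min
Sun: 10:26–21:41 = 11 h 15 min; less 30 min break → 10 h 45 min
Total worked: 47 h 47 min = 47.78 h.
Threshold 40 h → overtime 7 h 47 min, regular 40 h 0 min.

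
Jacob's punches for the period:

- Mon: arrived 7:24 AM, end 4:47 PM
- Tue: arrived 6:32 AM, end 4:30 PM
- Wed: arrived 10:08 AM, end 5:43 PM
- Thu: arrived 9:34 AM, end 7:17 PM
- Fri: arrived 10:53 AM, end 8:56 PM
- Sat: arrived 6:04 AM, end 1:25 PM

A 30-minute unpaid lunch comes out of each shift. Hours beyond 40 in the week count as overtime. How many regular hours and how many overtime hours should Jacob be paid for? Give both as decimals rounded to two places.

Regular 40.00 hours, overtime 11.05 hours

Mon: 7:24 AM–4:47 PM = 9 h 23 min; less 30 min break → 8 h 53 min
Tue: 6:32 AM–4:30 PM = 9 h 58 min; less 30 min break → 9 h 28 min
Wed: 10:08 AM–5:43 PM = 7 h 35 min; less 30 min break → 7 h 5 min
Thu: 9:34 AM–7:17 PM = 9 h 43 min; less 30 min break → 9 h 13 min
Fri: 10:53 AM–8:56 PM = 10 h 3 min; less 30 min break → 9 h 33 min
Sat: 6:04 AM–1:25 PM = 7 h 21 min; less 30 min break → 6 h 51 min
Total worked: 51 h 3 min = 51.05 h.
Threshold 40 h → overtime 11 h 3 min, regular 40 h 0 min.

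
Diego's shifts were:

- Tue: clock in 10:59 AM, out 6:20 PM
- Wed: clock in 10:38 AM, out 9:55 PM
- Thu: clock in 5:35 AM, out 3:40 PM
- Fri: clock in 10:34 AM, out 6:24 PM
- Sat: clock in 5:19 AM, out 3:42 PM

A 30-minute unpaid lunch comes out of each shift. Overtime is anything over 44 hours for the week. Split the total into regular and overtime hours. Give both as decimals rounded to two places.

Regular 44.00 hours, overtime 0.43 hours

Tue: 10:59 AM–6:20 PM = 7 h 21 min; less 30 min break → 6 h 51 min
Wed: 10:38 AM–9:55 PM = 11 h 17 min; less 30 min break → 10 h 47 min
Thu: 5:35 AM–3:40 PM = 10 h 5 min; less 30 min break → 9 h 35 min
Fri: 10:34 AM–6:24 PM = 7 h 50 min; less 30 min break → 7 h 20 min
Sat: 5:19 AM–3:42 PM = 10 h 23 min; less 30 min break → 9 h 53 min
Total worked: 44 h 26 min = 44.43 h.
Threshold 44 h → overtime 0 h 26 min, regular 44 h 0 min.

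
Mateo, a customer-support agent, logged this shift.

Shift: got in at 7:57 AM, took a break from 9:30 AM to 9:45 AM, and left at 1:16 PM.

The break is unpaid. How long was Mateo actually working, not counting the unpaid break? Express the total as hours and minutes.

Shift: 7:57 AM–1:16 PM = 5 h 19 min; less 15 min break → 5 h 4 min

5 h 4 min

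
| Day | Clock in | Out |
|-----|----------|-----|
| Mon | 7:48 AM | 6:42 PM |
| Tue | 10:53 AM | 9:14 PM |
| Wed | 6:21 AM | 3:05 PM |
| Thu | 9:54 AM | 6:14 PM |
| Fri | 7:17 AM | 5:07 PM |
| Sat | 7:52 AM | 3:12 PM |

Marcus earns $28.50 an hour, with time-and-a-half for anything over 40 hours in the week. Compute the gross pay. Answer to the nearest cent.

$1801.91

Mon: 7:48 AM–6:42 PM = 10 h 54 min
Tue: 10:53 AM–9:14 PM = 10 h 21 min
Wed: 6:21 AM–3:05 PM = 8 h 44 min
Thu: 9:54 AM–6:14 PM = 8 h 20 min
Fri: 7:17 AM–5:07 PM = 9 h 50 min
Sat: 7:52 AM–3:12 PM = 7 h 20 min
Total worked: 55 h 29 min = 3329 min.
Regular 40 h 0 min = 2400 min at $28.50/h; overtime 15 h 29 min = 929 min at $42.75/h.
Pay = (2400 × $28.50 + 929 × $42.75) ÷ 60 = $1801.91.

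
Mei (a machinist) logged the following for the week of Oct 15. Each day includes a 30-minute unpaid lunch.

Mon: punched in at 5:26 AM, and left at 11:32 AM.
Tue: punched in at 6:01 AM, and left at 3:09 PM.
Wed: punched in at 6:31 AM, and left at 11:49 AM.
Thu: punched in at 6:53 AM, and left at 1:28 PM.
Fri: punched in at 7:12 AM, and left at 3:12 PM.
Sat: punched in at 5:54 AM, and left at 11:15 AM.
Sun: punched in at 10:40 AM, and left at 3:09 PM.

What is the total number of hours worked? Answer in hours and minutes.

41 h 27 min

Mon: 5:26 AM–11:32 AM = 6 h 6 min; less 30 min break → 5 h 36 min
Tue: 6:01 AM–3:09 PM = 9 h 8 min; less 30 min break → 8 h 38 min
Wed: 6:31 AM–11:49 AM = 5 h 18 min; less 30 min break → 4 h 48 min
Thu: 6:53 AM–1:28 PM = 6 h 35 min; less 30 min break → 6 h 5 min
Fri: 7:12 AM–3:12 PM = 8 h 0 min; less 30 min break → 7 h 30 min
Sat: 5:54 AM–11:15 AM = 5 h 21 min; less 30 min break → 4 h 51 min
Sun: 10:40 AM–3:09 PM = 4 h 29 min; less 30 min break → 3 h 59 min
Total: 5 h 36 min + 8 h 38 min + 4 h 48 min + 6 h 5 min + 7 h 30 min + 4 h 51 min + 3 h 59 min = 41 h 27 min.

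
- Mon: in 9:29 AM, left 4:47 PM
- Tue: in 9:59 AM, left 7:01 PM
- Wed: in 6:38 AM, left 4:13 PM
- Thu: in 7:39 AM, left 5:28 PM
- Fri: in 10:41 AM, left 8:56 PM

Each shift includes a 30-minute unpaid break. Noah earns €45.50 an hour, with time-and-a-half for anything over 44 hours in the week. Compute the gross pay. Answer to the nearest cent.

€1978.49

Mon: 9:29 AM–4:47 PM = 7 h 18 min; less 30 min break → 6 h 48 min
Tue: 9:59 AM–7:01 PM = 9 h 2 min; less 30 min break → 8 h 32 min
Wed: 6:38 AM–4:13 PM = 9 h 35 min; less 30 min break → 9 h 5 min
Thu: 7:39 AM–5:28 PM = 9 h 49 min; less 30 min break → 9 h 19 min
Fri: 10:41 AM–8:56 PM = 10 h 15 min; less 30 min break → 9 h 45 min
Total worked: 43 h 29 min = 2609 min.
Regular 43 h 29 min = 2609 min at €45.50/h; overtime 0 h 0 min = 0 min at €68.25/h.
Pay = (2609 × €45.50 + 0 × €68.25) ÷ 60 = €1978.49.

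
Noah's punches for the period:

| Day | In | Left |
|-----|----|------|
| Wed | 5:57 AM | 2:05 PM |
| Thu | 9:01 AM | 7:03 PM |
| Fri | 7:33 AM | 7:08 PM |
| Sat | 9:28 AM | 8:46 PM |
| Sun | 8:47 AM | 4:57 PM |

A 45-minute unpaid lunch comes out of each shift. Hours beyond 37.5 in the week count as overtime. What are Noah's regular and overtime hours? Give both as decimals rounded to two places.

Wed: 5:57 AM–2:05 PM = 8 h 8 min; less 45 min break → 7 h 23 min
Thu: 9:01 AM–7:03 PM = 10 h 2 min; less 45 min break → 9 h 17 min
Fri: 7:33 AM–7:08 PM = 11 h 35 min; less 45 min break → 10 h 50 min
Sat: 9:28 AM–8:46 PM = 11 h 18 min; less 45 min break → 10 h 33 min
Sun: 8:47 AM–4:57 PM = 8 h 10 min; less 45 min break → 7 h 25 min
Total worked: 45 h 28 min = 45.47 h.
Threshold 37.5 h → overtime 7 h 58 min, regular 37 h 30 min.

Regular 37.50 hours, overtime 7.97 hours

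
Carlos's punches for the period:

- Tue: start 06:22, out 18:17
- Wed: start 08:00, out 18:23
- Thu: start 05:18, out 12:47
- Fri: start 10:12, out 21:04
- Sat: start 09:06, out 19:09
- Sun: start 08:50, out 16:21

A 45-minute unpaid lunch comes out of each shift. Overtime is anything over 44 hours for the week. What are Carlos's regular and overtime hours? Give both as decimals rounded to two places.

Tue: 06:22–18:17 = 11 h 55 min; less 45 min break → 11 h 10 min
Wed: 08:00–18:23 = 10 h 23 min; less 45 min break → 9 h 38 min
Thu: 05:18–12:47 = 7 h 29 min; less 45 min break → 6 h 44 min
Fri: 10:12–21:04 = 10 h 52 min; less 45 min break → 10 h 7 min
Sat: 09:06–19:09 = 10 h 3 min; less 45 min break → 9 h 18 min
Sun: 08:50–16:21 = 7 h 31 min; less 45 min break → 6 h 46 min
Total worked: 53 h 43 min = 53.72 h.
Threshold 44 h → overtime 9 h 43 min, regular 44 h 0 min.

Regular 44.00 hours, overtime 9.72 hours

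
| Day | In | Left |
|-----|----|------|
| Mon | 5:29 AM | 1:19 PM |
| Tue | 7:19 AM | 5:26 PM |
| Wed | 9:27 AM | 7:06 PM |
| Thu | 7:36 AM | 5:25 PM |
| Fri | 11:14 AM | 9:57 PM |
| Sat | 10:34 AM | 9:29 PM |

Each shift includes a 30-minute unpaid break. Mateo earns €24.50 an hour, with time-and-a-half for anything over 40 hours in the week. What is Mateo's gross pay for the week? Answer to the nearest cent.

Mon: 5:29 AM–1:19 PM = 7 h 50 min; less 30 min break → 7 h 20 min
Tue: 7:19 AM–5:26 PM = 10 h 7 min; less 30 min break → 9 h 37 min
Wed: 9:27 AM–7:06 PM = 9 h 39 min; less 30 min break → 9 h 9 min
Thu: 7:36 AM–5:25 PM = 9 h 49 min; less 30 min break → 9 h 19 min
Fri: 11:14 AM–9:57 PM = 10 h 43 min; less 30 min break → 10 h 13 min
Sat: 10:34 AM–9:29 PM = 10 h 55 min; less 30 min break → 10 h 25 min
Total worked: 56 h 3 min = 3363 min.
Regular 40 h 0 min = 2400 min at €24.50/h; overtime 16 h 3 min = 963 min at €36.75/h.
Pay = (2400 × €24.50 + 963 × €36.75) ÷ 60 = €1569.84.

€1569.84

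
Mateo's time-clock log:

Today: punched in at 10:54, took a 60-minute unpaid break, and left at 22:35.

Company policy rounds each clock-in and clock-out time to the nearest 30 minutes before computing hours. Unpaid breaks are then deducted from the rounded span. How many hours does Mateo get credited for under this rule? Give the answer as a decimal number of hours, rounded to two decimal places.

10.50 hours

Today: in 10:54→11:00, out 22:35→22:30; 11 h 30 min − 60 min = 10 h 30 min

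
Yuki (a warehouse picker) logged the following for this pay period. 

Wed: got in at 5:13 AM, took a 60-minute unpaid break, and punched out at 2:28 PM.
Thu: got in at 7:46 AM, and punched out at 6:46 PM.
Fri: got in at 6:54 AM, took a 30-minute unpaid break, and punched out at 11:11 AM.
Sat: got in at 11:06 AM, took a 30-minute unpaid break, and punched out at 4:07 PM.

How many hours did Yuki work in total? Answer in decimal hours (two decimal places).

27.55 hours

Wed: 5:13 AM–2:28 PM = 9 h 15 min; less 60 min break → 8 h 15 min
Thu: 7:46 AM–6:46 PM = 11 h 0 min
Fri: 6:54 AM–11:11 AM = 4 h 17 min; less 30 min break → 3 h 47 min
Sat: 11:06 AM–4:07 PM = 5 h 1 min; less 30 min break → 4 h 31 min
Total: 8 h 15 min + 11 h 0 min + 3 h 47 min + 4 h 31 min = 27 h 33 min.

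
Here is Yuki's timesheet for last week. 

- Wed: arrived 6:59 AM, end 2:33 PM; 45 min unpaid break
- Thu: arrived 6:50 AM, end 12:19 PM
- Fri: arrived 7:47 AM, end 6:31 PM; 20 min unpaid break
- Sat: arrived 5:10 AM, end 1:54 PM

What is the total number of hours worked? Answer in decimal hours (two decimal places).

Wed: 6:59 AM–2:33 PM = 7 h 34 min; less 45 min break → 6 h 49 min
Thu: 6:50 AM–12:19 PM = 5 h 29 min
Fri: 7:47 AM–6:31 PM = 10 h 44 min; less 20 min break → 10 h 24 min
Sat: 5:10 AM–1:54 PM = 8 h 44 min
Total: 6 h 49 min + 5 h 29 min + 10 h 24 min + 8 h 44 min = 31 h 26 min.

31.43 hours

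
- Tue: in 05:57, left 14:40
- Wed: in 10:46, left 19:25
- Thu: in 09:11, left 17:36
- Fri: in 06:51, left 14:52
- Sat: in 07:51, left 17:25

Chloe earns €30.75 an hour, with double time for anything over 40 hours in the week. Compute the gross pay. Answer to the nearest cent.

€1437.05

Tue: 05:57–14:40 = 8 h 43 min
Wed: 10:46–19:25 = 8 h 39 min
Thu: 09:11–17:36 = 8 h 25 min
Fri: 06:51–14:52 = 8 h 1 min
Sat: 07:51–17:25 = 9 h 34 min
Total worked: 43 h 22 min = 2602 min.
Regular 40 h 0 min = 2400 min at €30.75/h; overtime 3 h 22 min = 202 min at €61.50/h.
Pay = (2400 × €30.75 + 202 × €61.50) ÷ 60 = €1437.05.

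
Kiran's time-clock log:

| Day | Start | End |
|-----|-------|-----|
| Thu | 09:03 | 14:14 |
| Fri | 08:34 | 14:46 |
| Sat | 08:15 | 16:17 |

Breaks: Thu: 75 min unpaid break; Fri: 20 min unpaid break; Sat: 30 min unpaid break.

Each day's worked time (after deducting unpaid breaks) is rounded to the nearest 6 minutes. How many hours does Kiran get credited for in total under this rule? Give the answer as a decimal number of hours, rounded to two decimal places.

17.30 hours

Thu: 09:03–14:14 = 5 h 11 min − 75 min = 3 h 56 min → rounds to 3 h 54 min
Fri: 08:34–14:46 = 6 h 12 min − 20 min = 5 h 52 min → rounds to 5 h 54 min
Sat: 08:15–16:17 = 8 h 2 min − 30 min = 7 h 32 min → rounds to 7 h 30 min
Total credited: 17 h 18 min.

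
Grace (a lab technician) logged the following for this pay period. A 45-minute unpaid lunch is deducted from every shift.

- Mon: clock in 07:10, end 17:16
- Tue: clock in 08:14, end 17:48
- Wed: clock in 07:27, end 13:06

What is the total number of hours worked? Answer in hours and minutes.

23 h 4 min

Mon: 07:10–17:16 = 10 h 6 min; less 45 min break → 9 h 21 min
Tue: 08:14–17:48 = 9 h 34 min; less 45 min break → 8 h 49 min
Wed: 07:27–13:06 = 5 h 39 min; less 45 min break → 4 h 54 min
Total: 9 h 21 min + 8 h 49 min + 4 h 54 min = 23 h 4 min.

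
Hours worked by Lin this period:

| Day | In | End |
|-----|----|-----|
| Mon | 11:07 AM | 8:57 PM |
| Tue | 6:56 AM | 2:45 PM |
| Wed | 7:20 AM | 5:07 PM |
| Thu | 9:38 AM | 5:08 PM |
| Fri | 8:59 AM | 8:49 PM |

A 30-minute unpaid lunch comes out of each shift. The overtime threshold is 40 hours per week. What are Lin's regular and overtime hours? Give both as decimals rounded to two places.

Mon: 11:07 AM–8:57 PM = 9 h 50 min; less 30 min break → 9 h 20 min
Tue: 6:56 AM–2:45 PM = 7 h 49 min; less 30 min break → 7 h 19 min
Wed: 7:20 AM–5:07 PM = 9 h 47 min; less 30 min break → 9 h 17 min
Thu: 9:38 AM–5:08 PM = 7 h 30 min; less 30 min break → 7 h 0 min
Fri: 8:59 AM–8:49 PM = 11 h 50 min; less 30 min break → 11 h 20 min
Total worked: 44 h 16 min = 44.27 h.
Threshold 40 h → overtime 4 h 16 min, regular 40 h 0 min.

Regular 40.00 hours, overtime 4.27 hours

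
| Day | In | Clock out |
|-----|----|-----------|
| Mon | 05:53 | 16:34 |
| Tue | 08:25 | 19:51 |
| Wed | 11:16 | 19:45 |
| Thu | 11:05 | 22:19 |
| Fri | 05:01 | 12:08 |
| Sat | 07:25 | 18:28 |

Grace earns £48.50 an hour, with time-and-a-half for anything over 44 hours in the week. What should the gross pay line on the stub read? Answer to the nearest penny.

£3298.00

Mon: 05:53–16:34 = 10 h 41 min
Tue: 08:25–19:51 = 11 h 26 min
Wed: 11:16–19:45 = 8 h 29 min
Thu: 11:05–22:19 = 11 h 14 min
Fri: 05:01–12:08 = 7 h 7 min
Sat: 07:25–18:28 = 11 h 3 min
Total worked: 60 h 0 min = 3600 min.
Regular 44 h 0 min = 2640 min at £48.50/h; overtime 16 h 0 min = 960 min at £72.75/h.
Pay = (2640 × £48.50 + 960 × £72.75) ÷ 60 = £3298.00.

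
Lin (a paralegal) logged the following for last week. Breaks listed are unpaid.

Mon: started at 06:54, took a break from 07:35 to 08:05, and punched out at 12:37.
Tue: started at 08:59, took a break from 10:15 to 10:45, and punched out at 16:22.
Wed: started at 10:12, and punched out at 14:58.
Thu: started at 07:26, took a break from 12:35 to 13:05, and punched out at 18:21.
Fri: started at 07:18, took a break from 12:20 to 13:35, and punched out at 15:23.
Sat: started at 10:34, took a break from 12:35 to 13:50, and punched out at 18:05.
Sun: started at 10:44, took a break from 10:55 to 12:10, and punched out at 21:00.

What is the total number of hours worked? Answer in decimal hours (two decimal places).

Mon: 06:54–12:37 = 5 h 43 min; less 30 min break → 5 h 13 min
Tue: 08:59–16:22 = 7 h 23 min; less 30 min break → 6 h 53 min
Wed: 10:12–14:58 = 4 h 46 min
Thu: 07:26–18:21 = 10 h 55 min; less 30 min break → 10 h 25 min
Fri: 07:18–15:23 = 8 h 5 min; less 75 min break → 6 h 50 min
Sat: 10:34–18:05 = 7 h 31 min; less 75 min break → 6 h 16 min
Sun: 10:44–21:00 = 10 h 16 min; less 75 min break → 9 h 1 min
Total: 5 h 13 min + 6 h 53 min + 4 h 46 min + 10 h 25 min + 6 h 50 min + 6 h 16 min + 9 h 1 min = 49 h 24 min.

49.40 hours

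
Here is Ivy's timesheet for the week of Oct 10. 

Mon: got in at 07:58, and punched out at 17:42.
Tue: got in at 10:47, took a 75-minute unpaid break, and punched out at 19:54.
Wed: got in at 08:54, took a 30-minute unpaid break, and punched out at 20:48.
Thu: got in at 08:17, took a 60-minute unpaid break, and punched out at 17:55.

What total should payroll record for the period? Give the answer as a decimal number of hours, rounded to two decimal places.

Mon: 07:58–17:42 = 9 h 44 min
Tue: 10:47–19:54 = 9 h 7 min; less 75 min break → 7 h 52 min
Wed: 08:54–20:48 = 11 h 54 min; less 30 min break → 11 h 24 min
Thu: 08:17–17:55 = 9 h 38 min; less 60 min break → 8 h 38 min
Total: 9 h 44 min + 7 h 52 min + 11 h 24 min + 8 h 38 min = 37 h 38 min.

37.63 hours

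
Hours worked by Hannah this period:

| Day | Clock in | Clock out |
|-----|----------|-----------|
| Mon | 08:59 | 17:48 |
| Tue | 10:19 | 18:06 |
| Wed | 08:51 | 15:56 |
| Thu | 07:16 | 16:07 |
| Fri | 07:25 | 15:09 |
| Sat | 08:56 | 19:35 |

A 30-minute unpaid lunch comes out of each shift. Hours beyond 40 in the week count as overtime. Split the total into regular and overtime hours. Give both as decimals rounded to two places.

Regular 40.00 hours, overtime 7.92 hours

Mon: 08:59–17:48 = 8 h 49 min; less 30 min break → 8 h 19 min
Tue: 10:19–18:06 = 7 h 47 min; less 30 min break → 7 h 17 min
Wed: 08:51–15:56 = 7 h 5 min; less 30 min break → 6 h 35 min
Thu: 07:16–16:07 = 8 h 51 min; less 30 min break → 8 h 21 min
Fri: 07:25–15:09 = 7 h 44 min; less 30 min break → 7 h 14 min
Sat: 08:56–19:35 = 10 h 39 min; less 30 min break → 10 h 9 min
Total worked: 47 h 55 min = 47.92 h.
Threshold 40 h → overtime 7 h 55 min, regular 40 h 0 min.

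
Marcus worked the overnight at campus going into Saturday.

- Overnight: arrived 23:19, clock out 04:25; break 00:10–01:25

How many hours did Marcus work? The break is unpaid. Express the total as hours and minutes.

Overnight: 23:19 → midnight = 0 h 41 min; midnight → 04:25 = 4 h 25 min; span 5 h 6 min; less 75 min break → 3 h 51 min

3 h 51 min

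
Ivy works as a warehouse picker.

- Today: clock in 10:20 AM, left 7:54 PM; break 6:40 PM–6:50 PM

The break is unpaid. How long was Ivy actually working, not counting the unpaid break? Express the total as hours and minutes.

9 h 24 min

Today: 10:20 AM–7:54 PM = 9 h 34 min; less 10 min break → 9 h 24 min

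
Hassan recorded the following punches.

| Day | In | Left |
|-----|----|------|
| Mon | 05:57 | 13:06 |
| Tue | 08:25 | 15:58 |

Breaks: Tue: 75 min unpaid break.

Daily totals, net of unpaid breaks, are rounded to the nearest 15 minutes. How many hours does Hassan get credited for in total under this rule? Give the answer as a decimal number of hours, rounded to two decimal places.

Mon: 05:57–13:06 = 7 h 9 min → rounds to 7 h 15 min
Tue: 08:25–15:58 = 7 h 33 min − 75 min = 6 h 18 min → rounds to 6 h 15 min
Total credited: 13 h 30 min.

13.50 hours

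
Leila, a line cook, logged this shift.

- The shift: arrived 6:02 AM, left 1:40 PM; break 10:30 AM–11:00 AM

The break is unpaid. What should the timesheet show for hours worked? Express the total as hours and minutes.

The shift: 6:02 AM–1:40 PM = 7 h 38 min; less 30 min break → 7 h 8 min

7 h 8 min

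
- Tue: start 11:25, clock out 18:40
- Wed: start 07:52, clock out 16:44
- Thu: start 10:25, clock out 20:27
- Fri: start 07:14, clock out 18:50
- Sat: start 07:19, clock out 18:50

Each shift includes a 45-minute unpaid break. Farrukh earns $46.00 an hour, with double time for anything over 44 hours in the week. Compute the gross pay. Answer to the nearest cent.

$2163.53

Tue: 11:25–18:40 = 7 h 15 min; less 45 min break → 6 h 30 min
Wed: 07:52–16:44 = 8 h 52 min; less 45 min break → 8 h 7 min
Thu: 10:25–20:27 = 10 h 2 min; less 45 min break → 9 h 17 min
Fri: 07:14–18:50 = 11 h 36 min; less 45 min break → 10 h 51 min
Sat: 07:19–18:50 = 11 h 31 min; less 45 min break → 10 h 46 min
Total worked: 45 h 31 min = 2731 min.
Regular 44 h 0 min = 2640 min at $46.00/h; overtime 1 h 31 min = 91 min at $92.00/h.
Pay = (2640 × $46.00 + 91 × $92.00) ÷ 60 = $2163.53.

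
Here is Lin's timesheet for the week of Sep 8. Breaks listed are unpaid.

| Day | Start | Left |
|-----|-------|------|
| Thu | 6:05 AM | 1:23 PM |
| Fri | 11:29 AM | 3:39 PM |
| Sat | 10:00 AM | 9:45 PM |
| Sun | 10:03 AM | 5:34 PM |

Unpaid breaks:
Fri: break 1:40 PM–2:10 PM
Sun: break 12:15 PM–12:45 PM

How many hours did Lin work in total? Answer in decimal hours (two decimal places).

29.73 hours

Thu: 6:05 AM–1:23 PM = 7 h 18 min
Fri: 11:29 AM–3:39 PM = 4 h 10 min; less 30 min break → 3 h 40 min
Sat: 10:00 AM–9:45 PM = 11 h 45 min
Sun: 10:03 AM–5:34 PM = 7 h 31 min; less 30 min break → 7 h 1 min
Total: 7 h 18 min + 3 h 40 min + 11 h 45 min + 7 h 1 min = 29 h 44 min.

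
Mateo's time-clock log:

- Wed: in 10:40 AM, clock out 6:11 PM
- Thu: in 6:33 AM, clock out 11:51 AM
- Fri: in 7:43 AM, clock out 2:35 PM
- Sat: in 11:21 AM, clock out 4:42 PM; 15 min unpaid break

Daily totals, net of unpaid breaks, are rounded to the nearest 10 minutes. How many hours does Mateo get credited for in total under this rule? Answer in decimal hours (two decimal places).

Wed: 10:40 AM–6:11 PM = 7 h 31 min → rounds to 7 h 30 min
Thu: 6:33 AM–11:51 AM = 5 h 18 min → rounds to 5 h 20 min
Fri: 7:43 AM–2:35 PM = 6 h 52 min → rounds to 6 h 50 min
Sat: 11:21 AM–4:42 PM = 5 h 21 min − 15 min = 5 h 6 min → rounds to 5 h 10 min
Total credited: 24 h 50 min.

24.83 hours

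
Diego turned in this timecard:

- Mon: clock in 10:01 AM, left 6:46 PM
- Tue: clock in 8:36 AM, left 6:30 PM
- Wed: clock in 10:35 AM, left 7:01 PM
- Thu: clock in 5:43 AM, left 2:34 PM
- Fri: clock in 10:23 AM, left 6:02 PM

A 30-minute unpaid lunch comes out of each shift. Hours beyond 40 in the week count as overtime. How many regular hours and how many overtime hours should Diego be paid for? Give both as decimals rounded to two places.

Mon: 10:01 AM–6:46 PM = 8 h 45 min; less 30 min break → 8 h 15 min
Tue: 8:36 AM–6:30 PM = 9 h 54 min; less 30 min break → 9 h 24 min
Wed: 10:35 AM–7:01 PM = 8 h 26 min; less 30 min break → 7 h 56 min
Thu: 5:43 AM–2:34 PM = 8 h 51 min; less 30 min break → 8 h 21 min
Fri: 10:23 AM–6:02 PM = 7 h 39 min; less 30 min break → 7 h 9 min
Total worked: 41 h 5 min = 41.08 h.
Threshold 40 h → overtime 1 h 5 min, regular 40 h 0 min.

Regular 40.00 hours, overtime 1.08 hours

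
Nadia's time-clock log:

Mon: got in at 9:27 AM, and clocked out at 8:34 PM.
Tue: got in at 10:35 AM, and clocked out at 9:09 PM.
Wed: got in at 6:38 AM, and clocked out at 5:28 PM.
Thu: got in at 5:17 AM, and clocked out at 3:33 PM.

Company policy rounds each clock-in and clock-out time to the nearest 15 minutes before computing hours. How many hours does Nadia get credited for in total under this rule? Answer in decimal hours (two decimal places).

42.75 hours

Mon: in 9:27 AM→9:30 AM, out 8:34 PM→8:30 PM; 11 h 0 min
Tue: in 10:35 AM→10:30 AM, out 9:09 PM→9:15 PM; 10 h 45 min
Wed: in 6:38 AM→6:45 AM, out 5:28 PM→5:30 PM; 10 h 45 min
Thu: in 5:17 AM→5:15 AM, out 3:33 PM→3:30 PM; 10 h 15 min
Total credited: 42 h 45 min.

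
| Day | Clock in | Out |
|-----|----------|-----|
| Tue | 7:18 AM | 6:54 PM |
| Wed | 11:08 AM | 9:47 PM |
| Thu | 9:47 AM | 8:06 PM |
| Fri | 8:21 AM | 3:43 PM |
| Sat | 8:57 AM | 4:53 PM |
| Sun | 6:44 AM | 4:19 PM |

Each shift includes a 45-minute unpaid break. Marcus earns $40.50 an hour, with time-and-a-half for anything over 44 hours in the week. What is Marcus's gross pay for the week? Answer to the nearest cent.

$2325.71

Tue: 7:18 AM–6:54 PM = 11 h 36 min; less 45 min break → 10 h 51 min
Wed: 11:08 AM–9:47 PM = 10 h 39 min; less 45 min break → 9 h 54 min
Thu: 9:47 AM–8:06 PM = 10 h 19 min; less 45 min break → 9 h 34 min
Fri: 8:21 AM–3:43 PM = 7 h 22 min; less 45 min break → 6 h 37 min
Sat: 8:57 AM–4:53 PM = 7 h 56 min; less 45 min break → 7 h 11 min
Sun: 6:44 AM–4:19 PM = 9 h 35 min; less 45 min break → 8 h 50 min
Total worked: 52 h 57 min = 3177 min.
Regular 44 h 0 min = 2640 min at $40.50/h; overtime 8 h 57 min = 537 min at $60.75/h.
Pay = (2640 × $40.50 + 537 × $60.75) ÷ 60 = $2325.71.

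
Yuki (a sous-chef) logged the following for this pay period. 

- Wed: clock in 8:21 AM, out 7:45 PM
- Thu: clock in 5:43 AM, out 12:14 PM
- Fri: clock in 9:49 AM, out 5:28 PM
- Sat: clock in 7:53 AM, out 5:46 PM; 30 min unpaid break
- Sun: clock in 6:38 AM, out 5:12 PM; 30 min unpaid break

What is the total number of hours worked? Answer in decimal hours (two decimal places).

Wed: 8:21 AM–7:45 PM = 11 h 24 min
Thu: 5:43 AM–12:14 PM = 6 h 31 min
Fri: 9:49 AM–5:28 PM = 7 h 39 min
Sat: 7:53 AM–5:46 PM = 9 h 53 min; less 30 min break → 9 h 23 min
Sun: 6:38 AM–5:12 PM = 10 h 34 min; less 30 min break → 10 h 4 min
Total: 11 h 24 min + 6 h 31 min + 7 h 39 min + 9 h 23 min + 10 h 4 min = 45 h 1 min.

45.02 hours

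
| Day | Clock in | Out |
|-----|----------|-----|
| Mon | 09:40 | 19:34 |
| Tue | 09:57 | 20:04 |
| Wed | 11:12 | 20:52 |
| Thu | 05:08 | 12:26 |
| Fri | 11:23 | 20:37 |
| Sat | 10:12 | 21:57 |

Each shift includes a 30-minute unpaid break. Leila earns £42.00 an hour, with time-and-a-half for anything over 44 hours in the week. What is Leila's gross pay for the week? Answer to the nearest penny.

£2538.90

Mon: 09:40–19:34 = 9 h 54 min; less 30 min break → 9 h 24 min
Tue: 09:57–20:04 = 10 h 7 min; less 30 min break → 9 h 37 min
Wed: 11:12–20:52 = 9 h 40 min; less 30 min break → 9 h 10 min
Thu: 05:08–12:26 = 7 h 18 min; less 30 min break → 6 h 48 min
Fri: 11:23–20:37 = 9 h 14 min; less 30 min break → 8 h 44 min
Sat: 10:12–21:57 = 11 h 45 min; less 30 min break → 11 h 15 min
Total worked: 54 h 58 min = 3298 min.
Regular 44 h 0 min = 2640 min at £42.00/h; overtime 10 h 58 min = 658 min at £63.00/h.
Pay = (2640 × £42.00 + 658 × £63.00) ÷ 60 = £2538.90.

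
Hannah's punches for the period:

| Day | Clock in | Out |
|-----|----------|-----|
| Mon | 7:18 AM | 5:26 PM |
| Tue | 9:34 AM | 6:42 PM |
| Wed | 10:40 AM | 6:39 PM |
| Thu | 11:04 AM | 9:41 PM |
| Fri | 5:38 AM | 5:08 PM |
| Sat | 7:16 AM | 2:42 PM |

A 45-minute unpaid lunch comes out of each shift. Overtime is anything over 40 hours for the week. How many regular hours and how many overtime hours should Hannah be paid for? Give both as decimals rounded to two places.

Regular 40.00 hours, overtime 12.30 hours

Mon: 7:18 AM–5:26 PM = 10 h 8 min; less 45 min break → 9 h 23 min
Tue: 9:34 AM–6:42 PM = 9 h 8 min; less 45 min break → 8 h 23 min
Wed: 10:40 AM–6:39 PM = 7 h 59 min; less 45 min break → 7 h 14 min
Thu: 11:04 AM–9:41 PM = 10 h 37 min; less 45 min break → 9 h 52 min
Fri: 5:38 AM–5:08 PM = 11 h 30 min; less 45 min break → 10 h 45 min
Sat: 7:16 AM–2:42 PM = 7 h 26 min; less 45 min break → 6 h 41 min
Total worked: 52 h 18 min = 52.30 h.
Threshold 40 h → overtime 12 h 18 min, regular 40 h 0 min.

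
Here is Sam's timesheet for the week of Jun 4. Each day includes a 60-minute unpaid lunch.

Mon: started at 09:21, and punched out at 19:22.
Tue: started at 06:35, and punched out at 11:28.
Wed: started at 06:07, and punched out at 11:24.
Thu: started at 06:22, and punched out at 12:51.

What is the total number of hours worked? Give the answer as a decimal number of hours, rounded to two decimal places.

Mon: 09:21–19:22 = 10 h 1 min; less 60 min break → 9 h 1 min
Tue: 06:35–11:28 = 4 h 53 min; less 60 min break → 3 h 53 min
Wed: 06:07–11:24 = 5 h 17 min; less 60 min break → 4 h 17 min
Thu: 06:22–12:51 = 6 h 29 min; less 60 min break → 5 h 29 min
Total: 9 h 1 min + 3 h 53 min + 4 h 17 min + 5 h 29 min = 22 h 40 min.

22.67 hours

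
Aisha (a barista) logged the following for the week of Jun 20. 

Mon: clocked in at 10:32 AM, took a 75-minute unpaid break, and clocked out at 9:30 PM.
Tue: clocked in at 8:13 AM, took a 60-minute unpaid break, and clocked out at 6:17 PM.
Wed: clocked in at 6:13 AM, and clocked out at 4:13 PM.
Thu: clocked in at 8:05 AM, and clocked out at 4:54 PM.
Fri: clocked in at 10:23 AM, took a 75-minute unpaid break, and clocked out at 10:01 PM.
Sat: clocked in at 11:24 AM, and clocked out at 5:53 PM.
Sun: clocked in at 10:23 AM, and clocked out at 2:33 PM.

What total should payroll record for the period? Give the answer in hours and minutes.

Mon: 10:32 AM–9:30 PM = 10 h 58 min; less 75 min break → 9 h 43 min
Tue: 8:13 AM–6:17 PM = 10 h 4 min; less 60 min break → 9 h 4 min
Wed: 6:13 AM–4:13 PM = 10 h 0 min
Thu: 8:05 AM–4:54 PM = 8 h 49 min
Fri: 10:23 AM–10:01 PM = 11 h 38 min; less 75 min break → 10 h 23 min
Sat: 11:24 AM–5:53 PM = 6 h 29 min
Sun: 10:23 AM–2:33 PM = 4 h 10 min
Total: 9 h 43 min + 9 h 4 min + 10 h 0 min + 8 h 49 min + 10 h 23 min + 6 h 29 min + 4 h 10 min = 58 h 38 min.

58 h 38 min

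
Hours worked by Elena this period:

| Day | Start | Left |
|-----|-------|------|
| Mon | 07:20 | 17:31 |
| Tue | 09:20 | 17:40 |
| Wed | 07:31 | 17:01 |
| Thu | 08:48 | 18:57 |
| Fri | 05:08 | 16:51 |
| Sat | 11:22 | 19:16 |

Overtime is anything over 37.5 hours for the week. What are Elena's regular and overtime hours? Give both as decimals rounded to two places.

Mon: 07:20–17:31 = 10 h 11 min
Tue: 09:20–17:40 = 8 h 20 min
Wed: 07:31–17:01 = 9 h 30 min
Thu: 08:48–18:57 = 10 h 9 min
Fri: 05:08–16:51 = 11 h 43 min
Sat: 11:22–19:16 = 7 h 54 min
Total worked: 57 h 47 min = 57.78 h.
Threshold 37.5 h → overtime 20 h 17 min, regular 37 h 30 min.

Regular 37.50 hours, overtime 20.28 hours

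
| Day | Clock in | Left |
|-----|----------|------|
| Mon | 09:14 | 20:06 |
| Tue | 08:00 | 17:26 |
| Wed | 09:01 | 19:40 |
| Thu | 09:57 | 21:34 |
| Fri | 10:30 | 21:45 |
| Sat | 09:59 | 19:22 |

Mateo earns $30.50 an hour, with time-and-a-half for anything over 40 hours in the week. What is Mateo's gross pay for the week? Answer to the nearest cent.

Mon: 09:14–20:06 = 10 h 52 min
Tue: 08:00–17:26 = 9 h 26 min
Wed: 09:01–19:40 = 10 h 39 min
Thu: 09:57–21:34 = 11 h 37 min
Fri: 10:30–21:45 = 11 h 15 min
Sat: 09:59–19:22 = 9 h 23 min
Total worked: 63 h 12 min = 3792 min.
Regular 40 h 0 min = 2400 min at $30.50/h; overtime 23 h 12 min = 1392 min at $45.75/h.
Pay = (2400 × $30.50 + 1392 × $45.75) ÷ 60 = $2281.40.

$2281.40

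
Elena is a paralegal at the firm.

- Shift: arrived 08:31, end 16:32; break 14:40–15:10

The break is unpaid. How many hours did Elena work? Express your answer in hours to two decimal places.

7.52 hours

Shift: 08:31–16:32 = 8 h 1 min; less 30 min break → 7 h 31 min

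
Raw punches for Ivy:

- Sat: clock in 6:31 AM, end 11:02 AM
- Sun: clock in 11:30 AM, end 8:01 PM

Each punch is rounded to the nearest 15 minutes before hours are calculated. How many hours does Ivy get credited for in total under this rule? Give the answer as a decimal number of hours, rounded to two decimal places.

13.00 hours

Sat: in 6:31 AM→6:30 AM, out 11:02 AM→11:00 AM; 4 h 30 min
Sun: in 11:30 AM→11:30 AM, out 8:01 PM→8:00 PM; 8 h 30 min
Total credited: 13 h 0 min.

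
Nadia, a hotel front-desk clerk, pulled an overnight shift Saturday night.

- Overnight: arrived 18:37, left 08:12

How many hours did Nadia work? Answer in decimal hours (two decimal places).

Overnight: 18:37 → midnight = 5 h 23 min; midnight → 08:12 = 8 h 12 min; span 13 h 35 min

13.58 hours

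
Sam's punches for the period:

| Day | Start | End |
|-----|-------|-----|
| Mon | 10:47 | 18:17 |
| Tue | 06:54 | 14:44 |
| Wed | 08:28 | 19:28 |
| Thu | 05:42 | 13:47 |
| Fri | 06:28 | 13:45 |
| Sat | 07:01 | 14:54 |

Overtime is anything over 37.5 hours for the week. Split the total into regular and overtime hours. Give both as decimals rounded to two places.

Regular 37.50 hours, overtime 12.08 hours

Mon: 10:47–18:17 = 7 h 30 min
Tue: 06:54–14:44 = 7 h 50 min
Wed: 08:28–19:28 = 11 h 0 min
Thu: 05:42–13:47 = 8 h 5 min
Fri: 06:28–13:45 = 7 h 17 min
Sat: 07:01–14:54 = 7 h 53 min
Total worked: 49 h 35 min = 49.58 h.
Threshold 37.5 h → overtime 12 h 5 min, regular 37 h 30 min.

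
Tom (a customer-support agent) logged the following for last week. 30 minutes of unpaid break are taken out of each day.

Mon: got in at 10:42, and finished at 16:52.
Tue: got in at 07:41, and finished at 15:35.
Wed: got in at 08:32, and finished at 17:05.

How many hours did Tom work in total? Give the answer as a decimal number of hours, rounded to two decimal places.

Mon: 10:42–16:52 = 6 h 10 min; less 30 min break → 5 h 40 min
Tue: 07:41–15:35 = 7 h 54 min; less 30 min break → 7 h 24 min
Wed: 08:32–17:05 = 8 h 33 min; less 30 min break → 8 h 3 min
Total: 5 h 40 min + 7 h 24 min + 8 h 3 min = 21 h 7 min.

21.12 hours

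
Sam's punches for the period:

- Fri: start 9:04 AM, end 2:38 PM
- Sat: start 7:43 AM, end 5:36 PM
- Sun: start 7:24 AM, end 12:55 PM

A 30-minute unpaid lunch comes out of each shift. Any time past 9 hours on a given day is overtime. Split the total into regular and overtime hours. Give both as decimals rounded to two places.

Regular 19.08 hours, overtime 0.38 hours

Fri: 9:04 AM–2:38 PM = 5 h 34 min; less 30 min break → 5 h 4 min
Sat: 7:43 AM–5:36 PM = 9 h 53 min; less 30 min break → 9 h 23 min
Sun: 7:24 AM–12:55 PM = 5 h 31 min; less 30 min break → 5 h 1 min
Fri reg 5 h 4 min / OT 0 h 0 min; Sat reg 9 h 0 min / OT 0 h 23 min; Sun reg 5 h 1 min / OT 0 h 0 min.
Totals: regular 19 h 5 min, overtime 0 h 23 min.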